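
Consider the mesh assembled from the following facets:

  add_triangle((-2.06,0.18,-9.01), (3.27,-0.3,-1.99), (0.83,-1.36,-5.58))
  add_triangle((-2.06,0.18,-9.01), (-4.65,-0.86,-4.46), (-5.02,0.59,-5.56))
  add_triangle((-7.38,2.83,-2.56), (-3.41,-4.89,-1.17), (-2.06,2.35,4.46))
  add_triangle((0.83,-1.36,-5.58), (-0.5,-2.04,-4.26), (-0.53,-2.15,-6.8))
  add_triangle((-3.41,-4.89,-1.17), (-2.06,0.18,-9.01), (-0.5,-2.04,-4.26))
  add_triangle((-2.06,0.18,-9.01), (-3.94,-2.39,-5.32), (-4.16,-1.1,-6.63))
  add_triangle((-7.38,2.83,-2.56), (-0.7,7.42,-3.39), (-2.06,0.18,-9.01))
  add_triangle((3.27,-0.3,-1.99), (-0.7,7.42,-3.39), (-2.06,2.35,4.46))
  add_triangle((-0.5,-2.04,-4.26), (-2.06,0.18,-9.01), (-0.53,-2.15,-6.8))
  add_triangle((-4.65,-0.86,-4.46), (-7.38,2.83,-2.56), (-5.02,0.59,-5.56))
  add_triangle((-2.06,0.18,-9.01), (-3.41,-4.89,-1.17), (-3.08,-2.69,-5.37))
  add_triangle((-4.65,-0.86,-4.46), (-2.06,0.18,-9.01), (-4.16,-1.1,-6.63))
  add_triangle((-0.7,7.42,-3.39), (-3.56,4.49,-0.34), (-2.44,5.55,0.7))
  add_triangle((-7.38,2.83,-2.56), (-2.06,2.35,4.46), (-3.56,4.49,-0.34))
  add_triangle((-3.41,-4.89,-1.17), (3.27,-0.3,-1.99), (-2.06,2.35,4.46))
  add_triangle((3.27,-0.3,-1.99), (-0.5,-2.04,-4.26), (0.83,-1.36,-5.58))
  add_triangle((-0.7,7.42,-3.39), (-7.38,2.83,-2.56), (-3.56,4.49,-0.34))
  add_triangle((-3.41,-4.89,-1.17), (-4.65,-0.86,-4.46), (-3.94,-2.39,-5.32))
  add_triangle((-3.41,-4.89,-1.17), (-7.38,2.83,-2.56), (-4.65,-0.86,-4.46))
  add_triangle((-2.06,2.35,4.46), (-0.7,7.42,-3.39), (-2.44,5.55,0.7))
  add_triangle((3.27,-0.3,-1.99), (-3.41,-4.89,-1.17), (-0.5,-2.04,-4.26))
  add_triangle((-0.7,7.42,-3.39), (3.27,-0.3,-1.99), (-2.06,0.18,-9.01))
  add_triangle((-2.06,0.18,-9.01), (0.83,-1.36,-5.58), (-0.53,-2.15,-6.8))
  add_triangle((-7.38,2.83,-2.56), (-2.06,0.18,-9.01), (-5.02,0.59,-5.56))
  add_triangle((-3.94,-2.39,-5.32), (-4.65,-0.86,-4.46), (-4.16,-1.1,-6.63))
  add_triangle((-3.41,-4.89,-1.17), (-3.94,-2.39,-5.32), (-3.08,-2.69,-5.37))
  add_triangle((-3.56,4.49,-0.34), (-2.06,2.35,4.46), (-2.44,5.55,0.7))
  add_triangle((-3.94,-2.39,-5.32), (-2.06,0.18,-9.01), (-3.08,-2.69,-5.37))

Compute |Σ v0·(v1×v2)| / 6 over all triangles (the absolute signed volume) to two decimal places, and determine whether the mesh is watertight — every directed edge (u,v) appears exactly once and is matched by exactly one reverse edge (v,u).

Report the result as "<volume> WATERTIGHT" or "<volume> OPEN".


Per-triangle v0·(v1×v2)/6:
  t1: +7.1566
  t2: +7.9537
  t3: +39.4710
  t4: +0.9166
  t5: +13.5255
  t6: +4.8710
  t7: +75.3312
  t8: +17.3483
  t9: +1.6431
  t10: +7.7397
  t11: +0.4659
  t12: +2.9502
  t13: +8.4942
  t14: +18.1716
  t15: +5.2698
  t16: +2.5755
  t17: +19.9684
  t18: +7.7914
  t19: +21.7447
  t20: +5.7588
  t21: +9.2531
  t22: +41.1646
  t23: +4.9640
  t24: +10.7568
  t25: +3.0042
  t26: +4.0972
  t27: +6.9691
  t28: +4.4977
Σ = +353.8539 → |volume| = 353.85

Directed edges: 84 total, each appears once with its reverse present → watertight.

353.85 WATERTIGHT


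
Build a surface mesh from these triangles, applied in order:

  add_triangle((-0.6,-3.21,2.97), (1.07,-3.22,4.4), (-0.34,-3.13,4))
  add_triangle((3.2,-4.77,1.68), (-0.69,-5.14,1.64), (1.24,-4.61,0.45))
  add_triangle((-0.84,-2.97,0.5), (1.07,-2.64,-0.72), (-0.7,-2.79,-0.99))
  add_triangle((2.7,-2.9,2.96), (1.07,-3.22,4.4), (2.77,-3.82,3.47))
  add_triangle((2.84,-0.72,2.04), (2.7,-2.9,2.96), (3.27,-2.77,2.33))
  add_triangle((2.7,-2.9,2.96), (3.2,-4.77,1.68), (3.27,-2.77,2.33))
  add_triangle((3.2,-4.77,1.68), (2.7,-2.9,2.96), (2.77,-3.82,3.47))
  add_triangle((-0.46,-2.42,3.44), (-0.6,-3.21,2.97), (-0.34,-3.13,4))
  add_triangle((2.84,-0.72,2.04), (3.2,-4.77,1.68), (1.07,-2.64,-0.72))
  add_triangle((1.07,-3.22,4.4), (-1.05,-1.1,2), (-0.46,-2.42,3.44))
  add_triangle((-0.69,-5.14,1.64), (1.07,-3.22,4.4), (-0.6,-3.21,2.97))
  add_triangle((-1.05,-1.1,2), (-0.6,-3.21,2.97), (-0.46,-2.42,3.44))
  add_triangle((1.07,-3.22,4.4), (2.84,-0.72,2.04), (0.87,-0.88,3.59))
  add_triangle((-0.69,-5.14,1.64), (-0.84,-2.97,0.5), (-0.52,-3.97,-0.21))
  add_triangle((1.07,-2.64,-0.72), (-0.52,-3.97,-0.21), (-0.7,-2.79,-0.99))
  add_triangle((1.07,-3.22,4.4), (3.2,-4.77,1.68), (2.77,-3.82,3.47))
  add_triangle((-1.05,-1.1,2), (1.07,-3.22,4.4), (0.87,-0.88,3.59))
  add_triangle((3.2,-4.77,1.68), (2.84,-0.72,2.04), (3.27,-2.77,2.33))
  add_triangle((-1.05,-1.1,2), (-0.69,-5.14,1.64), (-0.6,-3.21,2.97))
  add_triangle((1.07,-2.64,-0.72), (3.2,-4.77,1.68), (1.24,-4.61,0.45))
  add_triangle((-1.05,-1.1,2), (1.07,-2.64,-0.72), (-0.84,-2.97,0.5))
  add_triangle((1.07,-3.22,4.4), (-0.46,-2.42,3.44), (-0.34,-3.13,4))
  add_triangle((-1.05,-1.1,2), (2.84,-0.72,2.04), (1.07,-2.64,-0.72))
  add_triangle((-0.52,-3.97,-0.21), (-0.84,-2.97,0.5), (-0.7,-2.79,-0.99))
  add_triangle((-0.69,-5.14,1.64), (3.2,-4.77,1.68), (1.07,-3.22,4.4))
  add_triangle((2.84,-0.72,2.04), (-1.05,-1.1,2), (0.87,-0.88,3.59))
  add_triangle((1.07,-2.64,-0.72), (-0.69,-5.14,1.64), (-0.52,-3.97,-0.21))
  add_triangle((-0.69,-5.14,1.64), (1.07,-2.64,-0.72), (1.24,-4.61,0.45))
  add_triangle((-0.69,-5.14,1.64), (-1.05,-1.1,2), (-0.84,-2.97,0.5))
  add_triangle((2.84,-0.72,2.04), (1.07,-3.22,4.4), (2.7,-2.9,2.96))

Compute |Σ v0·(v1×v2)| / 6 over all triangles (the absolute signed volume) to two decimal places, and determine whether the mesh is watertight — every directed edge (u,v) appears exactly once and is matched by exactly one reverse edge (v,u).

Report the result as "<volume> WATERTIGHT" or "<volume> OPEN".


37.32 WATERTIGHT

Per-triangle v0·(v1×v2)/6:
  t1: +0.8012
  t2: +3.6103
  t3: -1.2613
  t4: +0.8231
  t5: +0.9574
  t6: +1.3633
  t7: +0.9549
  t8: +0.1620
  t9: +2.0958
  t10: +0.2359
  t11: +2.9926
  t12: +0.5385
  t13: +3.0050
  t14: +0.5632
  t15: +0.9176
  t16: +2.3796
  t17: +1.9677
  t18: +0.5330
  t19: +1.2652
  t20: +1.7758
  t21: -1.2061
  t22: +0.2866
  t23: -4.0507
  t24: +0.3968
  t25: +10.8921
  t26: -1.0577
  t27: +1.7846
  t28: +1.2422
  t29: +0.9694
  t30: +2.3837
Σ = +37.3219 → |volume| = 37.32

Directed edges: 90 total, each appears once with its reverse present → watertight.


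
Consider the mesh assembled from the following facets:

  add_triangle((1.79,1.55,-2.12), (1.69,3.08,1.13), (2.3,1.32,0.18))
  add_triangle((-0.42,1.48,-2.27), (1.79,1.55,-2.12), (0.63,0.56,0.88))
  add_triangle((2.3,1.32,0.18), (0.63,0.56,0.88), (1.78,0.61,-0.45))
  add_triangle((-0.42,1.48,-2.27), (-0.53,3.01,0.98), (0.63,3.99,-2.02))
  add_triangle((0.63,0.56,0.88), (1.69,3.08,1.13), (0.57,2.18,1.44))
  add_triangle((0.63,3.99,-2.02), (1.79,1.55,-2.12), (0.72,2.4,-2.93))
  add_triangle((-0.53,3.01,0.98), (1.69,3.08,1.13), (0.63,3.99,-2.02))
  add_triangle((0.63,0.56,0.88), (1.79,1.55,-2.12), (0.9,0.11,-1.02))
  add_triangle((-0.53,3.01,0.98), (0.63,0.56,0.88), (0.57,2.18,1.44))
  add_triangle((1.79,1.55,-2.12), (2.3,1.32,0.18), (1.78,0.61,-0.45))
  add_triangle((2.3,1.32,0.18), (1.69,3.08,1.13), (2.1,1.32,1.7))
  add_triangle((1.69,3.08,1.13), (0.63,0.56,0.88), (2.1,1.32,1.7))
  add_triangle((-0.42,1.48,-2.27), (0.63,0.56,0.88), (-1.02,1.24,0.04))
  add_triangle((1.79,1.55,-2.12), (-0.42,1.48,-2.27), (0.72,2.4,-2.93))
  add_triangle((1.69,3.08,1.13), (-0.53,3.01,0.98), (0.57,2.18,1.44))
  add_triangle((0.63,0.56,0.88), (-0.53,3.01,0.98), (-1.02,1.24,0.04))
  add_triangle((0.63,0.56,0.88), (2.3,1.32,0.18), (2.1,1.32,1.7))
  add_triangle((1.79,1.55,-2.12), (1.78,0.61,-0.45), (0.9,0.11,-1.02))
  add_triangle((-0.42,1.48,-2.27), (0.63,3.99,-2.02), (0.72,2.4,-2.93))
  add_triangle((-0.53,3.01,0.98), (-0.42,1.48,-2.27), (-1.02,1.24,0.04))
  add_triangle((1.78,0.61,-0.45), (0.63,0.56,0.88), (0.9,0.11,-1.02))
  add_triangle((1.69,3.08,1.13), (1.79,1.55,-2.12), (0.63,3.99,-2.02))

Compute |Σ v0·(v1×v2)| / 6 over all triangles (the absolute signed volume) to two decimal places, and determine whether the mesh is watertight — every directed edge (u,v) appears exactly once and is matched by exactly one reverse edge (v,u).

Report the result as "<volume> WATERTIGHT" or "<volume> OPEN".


Per-triangle v0·(v1×v2)/6:
  t1: +2.0280
  t2: -0.9064
  t3: +0.0862
  t4: +2.1050
  t5: +0.3229
  t6: +1.4595
  t7: +3.8020
  t8: -0.3249
  t9: +0.0669
  t10: +0.4746
  t11: +1.1982
  t12: +0.2750
  t13: -0.6645
  t14: +0.3242
  t15: +0.7569
  t16: +0.1476
  t17: -0.0803
  t18: +0.3183
  t19: +1.0904
  t20: +1.0776
  t21: -0.0197
  t22: +3.8324
Σ = +17.3701 → |volume| = 17.37

Directed edges: 66 total, each appears once with its reverse present → watertight.

17.37 WATERTIGHT


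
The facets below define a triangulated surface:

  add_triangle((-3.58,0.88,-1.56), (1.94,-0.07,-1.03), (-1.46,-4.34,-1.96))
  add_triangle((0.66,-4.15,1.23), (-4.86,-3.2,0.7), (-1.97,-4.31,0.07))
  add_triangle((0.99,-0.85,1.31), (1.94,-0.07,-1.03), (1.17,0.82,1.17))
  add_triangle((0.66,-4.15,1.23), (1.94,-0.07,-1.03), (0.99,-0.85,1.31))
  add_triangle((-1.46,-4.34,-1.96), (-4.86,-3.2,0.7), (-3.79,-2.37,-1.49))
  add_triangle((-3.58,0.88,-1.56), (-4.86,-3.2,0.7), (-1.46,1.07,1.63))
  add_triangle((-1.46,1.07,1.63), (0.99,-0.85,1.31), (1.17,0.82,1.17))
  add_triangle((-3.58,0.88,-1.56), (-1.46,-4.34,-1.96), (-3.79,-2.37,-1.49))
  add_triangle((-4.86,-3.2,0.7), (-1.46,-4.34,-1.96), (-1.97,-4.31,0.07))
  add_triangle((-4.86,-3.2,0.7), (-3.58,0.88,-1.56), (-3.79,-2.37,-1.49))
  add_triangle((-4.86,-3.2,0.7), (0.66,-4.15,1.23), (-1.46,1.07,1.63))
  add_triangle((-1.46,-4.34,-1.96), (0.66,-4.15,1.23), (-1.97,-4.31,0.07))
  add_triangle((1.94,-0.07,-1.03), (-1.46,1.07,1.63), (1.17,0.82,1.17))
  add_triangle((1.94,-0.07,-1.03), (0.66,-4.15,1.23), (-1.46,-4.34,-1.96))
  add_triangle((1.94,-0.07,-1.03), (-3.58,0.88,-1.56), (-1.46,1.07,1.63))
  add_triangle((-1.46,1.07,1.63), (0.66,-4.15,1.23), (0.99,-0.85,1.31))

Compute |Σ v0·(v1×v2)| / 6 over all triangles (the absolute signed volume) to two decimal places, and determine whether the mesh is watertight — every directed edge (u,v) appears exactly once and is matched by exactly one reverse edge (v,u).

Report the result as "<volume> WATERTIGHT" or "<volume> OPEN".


Per-triangle v0·(v1×v2)/6:
  t1: +5.5793
  t2: +4.0275
  t3: +0.9833
  t4: +2.0329
  t5: +5.7922
  t6: +7.1379
  t7: +1.0609
  t8: +3.0607
  t9: +4.7115
  t10: +5.1274
  t11: +7.4523
  t12: +4.1667
  t13: +0.3509
  t14: +5.8937
  t15: +1.3459
  t16: +2.0952
Σ = +60.8181 → |volume| = 60.82

Directed edges: 48 total, each appears once with its reverse present → watertight.

60.82 WATERTIGHT


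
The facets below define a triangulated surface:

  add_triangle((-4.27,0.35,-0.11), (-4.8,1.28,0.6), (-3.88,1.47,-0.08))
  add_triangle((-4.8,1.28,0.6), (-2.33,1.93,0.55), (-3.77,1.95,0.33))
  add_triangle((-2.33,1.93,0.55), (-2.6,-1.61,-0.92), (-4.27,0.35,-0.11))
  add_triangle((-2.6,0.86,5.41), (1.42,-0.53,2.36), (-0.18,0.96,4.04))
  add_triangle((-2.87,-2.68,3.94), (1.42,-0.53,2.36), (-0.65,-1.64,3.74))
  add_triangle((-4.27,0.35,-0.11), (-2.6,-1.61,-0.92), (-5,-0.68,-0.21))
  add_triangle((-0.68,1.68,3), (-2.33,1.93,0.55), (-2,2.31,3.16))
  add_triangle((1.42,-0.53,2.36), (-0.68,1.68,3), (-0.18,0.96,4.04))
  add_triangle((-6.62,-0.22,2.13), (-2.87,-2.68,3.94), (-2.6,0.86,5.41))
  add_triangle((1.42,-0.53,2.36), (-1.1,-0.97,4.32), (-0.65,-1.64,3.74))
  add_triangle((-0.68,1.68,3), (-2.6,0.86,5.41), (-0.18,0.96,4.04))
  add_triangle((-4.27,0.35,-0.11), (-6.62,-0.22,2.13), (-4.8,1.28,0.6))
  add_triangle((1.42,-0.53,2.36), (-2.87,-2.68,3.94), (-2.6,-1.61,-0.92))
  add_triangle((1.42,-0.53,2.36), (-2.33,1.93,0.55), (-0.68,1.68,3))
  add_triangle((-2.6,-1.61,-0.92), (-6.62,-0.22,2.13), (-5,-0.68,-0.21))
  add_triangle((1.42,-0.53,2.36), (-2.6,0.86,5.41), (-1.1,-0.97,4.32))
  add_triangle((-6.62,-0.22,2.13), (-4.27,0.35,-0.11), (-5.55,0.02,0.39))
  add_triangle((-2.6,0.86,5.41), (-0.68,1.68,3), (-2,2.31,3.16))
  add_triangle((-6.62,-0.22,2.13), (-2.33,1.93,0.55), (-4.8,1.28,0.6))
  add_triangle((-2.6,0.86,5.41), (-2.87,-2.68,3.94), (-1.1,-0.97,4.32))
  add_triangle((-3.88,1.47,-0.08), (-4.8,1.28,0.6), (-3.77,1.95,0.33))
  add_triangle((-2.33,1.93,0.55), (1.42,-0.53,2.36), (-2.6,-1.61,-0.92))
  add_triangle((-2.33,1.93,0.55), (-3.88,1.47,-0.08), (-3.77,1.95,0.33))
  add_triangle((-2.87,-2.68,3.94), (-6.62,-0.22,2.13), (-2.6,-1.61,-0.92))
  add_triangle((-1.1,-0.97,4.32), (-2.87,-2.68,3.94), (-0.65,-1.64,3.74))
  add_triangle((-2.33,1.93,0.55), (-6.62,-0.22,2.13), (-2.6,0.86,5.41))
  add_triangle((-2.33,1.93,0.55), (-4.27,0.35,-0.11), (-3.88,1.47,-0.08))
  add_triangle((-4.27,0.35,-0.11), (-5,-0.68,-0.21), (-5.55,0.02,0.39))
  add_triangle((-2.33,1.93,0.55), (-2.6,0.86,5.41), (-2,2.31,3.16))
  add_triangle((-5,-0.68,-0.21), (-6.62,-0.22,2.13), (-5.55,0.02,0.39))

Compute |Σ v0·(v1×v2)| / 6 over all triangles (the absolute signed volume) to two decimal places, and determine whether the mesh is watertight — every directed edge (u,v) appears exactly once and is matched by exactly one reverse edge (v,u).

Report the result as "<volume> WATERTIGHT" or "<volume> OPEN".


Per-triangle v0·(v1×v2)/6:
  t1: +0.5807
  t2: +0.3434
  t3: +0.2642
  t4: +2.1696
  t5: +0.3987
  t6: +0.5563
  t7: +0.4452
  t8: +0.5919
  t9: +16.1920
  t10: +1.1644
  t11: +1.6927
  t12: +1.8442
  t13: +2.2996
  t14: -0.4562
  t15: +2.0615
  t16: +3.0188
  t17: +0.4228
  t18: +1.7638
  t19: +1.7746
  t20: +4.3688
  t21: +0.3778
  t22: -3.5543
  t23: +0.0744
  t24: +10.0801
  t25: +1.4663
  t26: +10.3381
  t27: -0.4754
  t28: +0.4385
  t29: +2.5672
  t30: +1.2015
Σ = +64.0113 → |volume| = 64.01

Directed edges: 90 total, each appears once with its reverse present → watertight.

64.01 WATERTIGHT


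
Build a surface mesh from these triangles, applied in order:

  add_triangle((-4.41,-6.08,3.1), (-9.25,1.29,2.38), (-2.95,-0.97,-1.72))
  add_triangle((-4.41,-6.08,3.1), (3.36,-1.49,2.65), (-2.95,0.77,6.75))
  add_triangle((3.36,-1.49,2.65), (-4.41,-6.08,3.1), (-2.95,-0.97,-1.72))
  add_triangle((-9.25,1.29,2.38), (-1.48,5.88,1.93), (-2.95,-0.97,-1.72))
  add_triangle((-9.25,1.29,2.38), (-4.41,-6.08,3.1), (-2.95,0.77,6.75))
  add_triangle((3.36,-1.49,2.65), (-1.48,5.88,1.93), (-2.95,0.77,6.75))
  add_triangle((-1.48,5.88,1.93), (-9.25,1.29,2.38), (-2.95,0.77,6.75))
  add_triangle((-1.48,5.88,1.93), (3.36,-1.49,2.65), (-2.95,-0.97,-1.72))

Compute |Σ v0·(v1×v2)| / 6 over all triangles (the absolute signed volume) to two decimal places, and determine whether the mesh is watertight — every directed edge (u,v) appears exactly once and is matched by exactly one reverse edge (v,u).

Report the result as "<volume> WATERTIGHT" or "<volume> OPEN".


228.91 WATERTIGHT

Per-triangle v0·(v1×v2)/6:
  t1: +29.7727
  t2: +38.8619
  t3: +5.6624
  t4: +18.3843
  t5: +62.9222
  t6: +27.4850
  t7: +51.5454
  t8: -5.7260
Σ = +228.9079 → |volume| = 228.91

Directed edges: 24 total, each appears once with its reverse present → watertight.


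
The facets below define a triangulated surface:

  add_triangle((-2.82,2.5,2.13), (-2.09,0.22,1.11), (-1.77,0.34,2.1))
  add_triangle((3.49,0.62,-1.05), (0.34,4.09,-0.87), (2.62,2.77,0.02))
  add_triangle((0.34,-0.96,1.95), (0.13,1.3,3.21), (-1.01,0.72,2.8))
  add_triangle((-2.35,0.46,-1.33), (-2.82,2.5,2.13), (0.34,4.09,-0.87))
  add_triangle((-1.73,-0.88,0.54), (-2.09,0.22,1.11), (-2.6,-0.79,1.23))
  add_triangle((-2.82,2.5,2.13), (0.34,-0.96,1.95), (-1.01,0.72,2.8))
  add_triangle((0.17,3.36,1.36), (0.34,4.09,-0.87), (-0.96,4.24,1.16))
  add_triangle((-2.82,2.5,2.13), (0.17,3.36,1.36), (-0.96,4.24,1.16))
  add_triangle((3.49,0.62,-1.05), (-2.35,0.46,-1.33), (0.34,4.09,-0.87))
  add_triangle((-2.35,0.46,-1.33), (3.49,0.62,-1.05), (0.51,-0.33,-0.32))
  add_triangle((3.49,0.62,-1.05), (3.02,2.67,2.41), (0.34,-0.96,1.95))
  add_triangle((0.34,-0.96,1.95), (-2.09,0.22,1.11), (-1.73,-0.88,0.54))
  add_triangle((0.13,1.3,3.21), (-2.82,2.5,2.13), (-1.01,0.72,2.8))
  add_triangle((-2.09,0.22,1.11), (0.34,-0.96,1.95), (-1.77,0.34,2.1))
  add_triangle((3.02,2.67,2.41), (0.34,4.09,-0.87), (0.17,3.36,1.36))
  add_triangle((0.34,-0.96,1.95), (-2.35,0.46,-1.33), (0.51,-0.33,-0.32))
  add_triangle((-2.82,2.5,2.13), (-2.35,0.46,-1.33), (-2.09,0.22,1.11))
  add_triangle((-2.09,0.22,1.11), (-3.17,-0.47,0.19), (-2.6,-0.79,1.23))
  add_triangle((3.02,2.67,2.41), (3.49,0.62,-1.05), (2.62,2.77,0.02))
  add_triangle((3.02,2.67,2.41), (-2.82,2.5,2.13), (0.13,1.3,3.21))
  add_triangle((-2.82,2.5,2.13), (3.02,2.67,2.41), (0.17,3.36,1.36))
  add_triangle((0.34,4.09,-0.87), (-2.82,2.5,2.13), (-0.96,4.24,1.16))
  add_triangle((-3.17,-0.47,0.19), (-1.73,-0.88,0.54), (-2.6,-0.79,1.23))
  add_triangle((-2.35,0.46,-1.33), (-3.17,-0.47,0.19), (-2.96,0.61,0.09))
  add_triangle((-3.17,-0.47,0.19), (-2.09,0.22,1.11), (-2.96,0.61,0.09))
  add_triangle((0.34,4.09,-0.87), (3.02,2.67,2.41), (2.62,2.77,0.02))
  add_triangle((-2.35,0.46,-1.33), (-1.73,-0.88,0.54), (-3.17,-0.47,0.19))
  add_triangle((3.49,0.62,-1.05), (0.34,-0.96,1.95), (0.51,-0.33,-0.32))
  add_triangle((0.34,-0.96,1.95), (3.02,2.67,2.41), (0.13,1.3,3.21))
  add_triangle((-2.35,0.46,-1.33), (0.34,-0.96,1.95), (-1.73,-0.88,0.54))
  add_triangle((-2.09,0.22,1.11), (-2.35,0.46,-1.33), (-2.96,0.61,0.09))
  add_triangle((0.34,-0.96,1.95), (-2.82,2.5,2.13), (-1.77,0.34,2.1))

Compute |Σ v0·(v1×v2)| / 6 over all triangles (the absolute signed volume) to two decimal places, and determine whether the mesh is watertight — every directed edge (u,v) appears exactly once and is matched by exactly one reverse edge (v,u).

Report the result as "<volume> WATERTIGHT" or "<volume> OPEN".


Per-triangle v0·(v1×v2)/6:
  t1: +0.8563
  t2: +2.9235
  t3: +1.1094
  t4: +6.8765
  t5: -0.0845
  t6: +0.4486
  t7: +1.7025
  t8: +1.6531
  t9: +4.3827
  t10: +0.5834
  t11: +4.5166
  t12: +0.9102
  t13: +1.6277
  t14: +0.4875
  t15: +4.1791
  t16: +0.3714
  t17: +2.0253
  t18: +0.5112
  t19: +3.4455
  t20: +5.1939
  t21: +3.9997
  t22: +1.8743
  t23: +0.2606
  t24: +0.7777
  t25: +0.5702
  t26: +3.6891
  t27: +0.2982
  t28: +0.6010
  t29: +2.9722
  t30: -0.3073
  t31: -0.1582
  t32: +1.0387
Σ = +59.3361 → |volume| = 59.34

Directed edges: 96 total, each appears once with its reverse present → watertight.

59.34 WATERTIGHT


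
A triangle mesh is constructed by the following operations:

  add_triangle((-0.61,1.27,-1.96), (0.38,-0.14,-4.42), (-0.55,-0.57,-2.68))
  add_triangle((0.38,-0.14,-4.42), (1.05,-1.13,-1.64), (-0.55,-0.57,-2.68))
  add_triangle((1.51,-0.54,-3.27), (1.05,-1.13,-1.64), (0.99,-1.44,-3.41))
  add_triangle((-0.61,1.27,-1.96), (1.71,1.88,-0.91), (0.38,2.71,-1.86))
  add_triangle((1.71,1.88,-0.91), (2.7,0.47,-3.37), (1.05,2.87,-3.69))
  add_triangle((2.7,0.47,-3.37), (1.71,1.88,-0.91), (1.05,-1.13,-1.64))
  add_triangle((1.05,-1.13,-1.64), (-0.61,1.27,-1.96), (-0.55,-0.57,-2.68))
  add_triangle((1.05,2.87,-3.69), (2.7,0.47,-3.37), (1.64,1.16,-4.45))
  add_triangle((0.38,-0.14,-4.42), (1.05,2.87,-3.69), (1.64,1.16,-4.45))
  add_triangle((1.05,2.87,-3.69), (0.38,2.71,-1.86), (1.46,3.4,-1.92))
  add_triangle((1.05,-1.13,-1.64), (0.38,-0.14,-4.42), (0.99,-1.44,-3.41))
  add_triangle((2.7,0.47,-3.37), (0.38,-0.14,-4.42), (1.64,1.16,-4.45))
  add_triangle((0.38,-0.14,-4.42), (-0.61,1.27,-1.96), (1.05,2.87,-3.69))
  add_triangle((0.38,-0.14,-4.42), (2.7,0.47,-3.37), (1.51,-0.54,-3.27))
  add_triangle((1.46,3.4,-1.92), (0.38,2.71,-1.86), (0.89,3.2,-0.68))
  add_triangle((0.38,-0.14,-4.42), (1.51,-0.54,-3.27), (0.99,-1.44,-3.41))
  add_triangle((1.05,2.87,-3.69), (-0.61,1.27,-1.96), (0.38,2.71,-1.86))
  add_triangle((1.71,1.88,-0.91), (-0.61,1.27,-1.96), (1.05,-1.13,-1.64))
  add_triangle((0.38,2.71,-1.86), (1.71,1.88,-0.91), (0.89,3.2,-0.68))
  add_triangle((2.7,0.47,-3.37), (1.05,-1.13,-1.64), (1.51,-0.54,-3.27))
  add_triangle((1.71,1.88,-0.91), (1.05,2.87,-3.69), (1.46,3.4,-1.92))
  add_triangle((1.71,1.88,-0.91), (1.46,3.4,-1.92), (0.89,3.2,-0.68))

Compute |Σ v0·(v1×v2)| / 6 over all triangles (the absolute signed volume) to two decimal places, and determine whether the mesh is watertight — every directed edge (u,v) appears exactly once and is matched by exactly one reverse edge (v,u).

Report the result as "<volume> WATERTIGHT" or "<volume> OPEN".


16.47 WATERTIGHT

Per-triangle v0·(v1×v2)/6:
  t1: +1.0440
  t2: +0.9446
  t3: +0.4136
  t4: -0.5756
  t5: +3.1748
  t6: +0.4887
  t7: -0.9722
  t8: +1.9695
  t9: +2.0645
  t10: +0.8849
  t11: -0.3385
  t12: +1.7757
  t13: +2.4320
  t14: +1.2970
  t15: +0.5910
  t16: +0.9818
  t17: +0.9306
  t18: -2.0854
  t19: -0.9148
  t20: +0.6993
  t21: +1.0428
  t22: +0.6181
Σ = +16.4665 → |volume| = 16.47

Directed edges: 66 total, each appears once with its reverse present → watertight.


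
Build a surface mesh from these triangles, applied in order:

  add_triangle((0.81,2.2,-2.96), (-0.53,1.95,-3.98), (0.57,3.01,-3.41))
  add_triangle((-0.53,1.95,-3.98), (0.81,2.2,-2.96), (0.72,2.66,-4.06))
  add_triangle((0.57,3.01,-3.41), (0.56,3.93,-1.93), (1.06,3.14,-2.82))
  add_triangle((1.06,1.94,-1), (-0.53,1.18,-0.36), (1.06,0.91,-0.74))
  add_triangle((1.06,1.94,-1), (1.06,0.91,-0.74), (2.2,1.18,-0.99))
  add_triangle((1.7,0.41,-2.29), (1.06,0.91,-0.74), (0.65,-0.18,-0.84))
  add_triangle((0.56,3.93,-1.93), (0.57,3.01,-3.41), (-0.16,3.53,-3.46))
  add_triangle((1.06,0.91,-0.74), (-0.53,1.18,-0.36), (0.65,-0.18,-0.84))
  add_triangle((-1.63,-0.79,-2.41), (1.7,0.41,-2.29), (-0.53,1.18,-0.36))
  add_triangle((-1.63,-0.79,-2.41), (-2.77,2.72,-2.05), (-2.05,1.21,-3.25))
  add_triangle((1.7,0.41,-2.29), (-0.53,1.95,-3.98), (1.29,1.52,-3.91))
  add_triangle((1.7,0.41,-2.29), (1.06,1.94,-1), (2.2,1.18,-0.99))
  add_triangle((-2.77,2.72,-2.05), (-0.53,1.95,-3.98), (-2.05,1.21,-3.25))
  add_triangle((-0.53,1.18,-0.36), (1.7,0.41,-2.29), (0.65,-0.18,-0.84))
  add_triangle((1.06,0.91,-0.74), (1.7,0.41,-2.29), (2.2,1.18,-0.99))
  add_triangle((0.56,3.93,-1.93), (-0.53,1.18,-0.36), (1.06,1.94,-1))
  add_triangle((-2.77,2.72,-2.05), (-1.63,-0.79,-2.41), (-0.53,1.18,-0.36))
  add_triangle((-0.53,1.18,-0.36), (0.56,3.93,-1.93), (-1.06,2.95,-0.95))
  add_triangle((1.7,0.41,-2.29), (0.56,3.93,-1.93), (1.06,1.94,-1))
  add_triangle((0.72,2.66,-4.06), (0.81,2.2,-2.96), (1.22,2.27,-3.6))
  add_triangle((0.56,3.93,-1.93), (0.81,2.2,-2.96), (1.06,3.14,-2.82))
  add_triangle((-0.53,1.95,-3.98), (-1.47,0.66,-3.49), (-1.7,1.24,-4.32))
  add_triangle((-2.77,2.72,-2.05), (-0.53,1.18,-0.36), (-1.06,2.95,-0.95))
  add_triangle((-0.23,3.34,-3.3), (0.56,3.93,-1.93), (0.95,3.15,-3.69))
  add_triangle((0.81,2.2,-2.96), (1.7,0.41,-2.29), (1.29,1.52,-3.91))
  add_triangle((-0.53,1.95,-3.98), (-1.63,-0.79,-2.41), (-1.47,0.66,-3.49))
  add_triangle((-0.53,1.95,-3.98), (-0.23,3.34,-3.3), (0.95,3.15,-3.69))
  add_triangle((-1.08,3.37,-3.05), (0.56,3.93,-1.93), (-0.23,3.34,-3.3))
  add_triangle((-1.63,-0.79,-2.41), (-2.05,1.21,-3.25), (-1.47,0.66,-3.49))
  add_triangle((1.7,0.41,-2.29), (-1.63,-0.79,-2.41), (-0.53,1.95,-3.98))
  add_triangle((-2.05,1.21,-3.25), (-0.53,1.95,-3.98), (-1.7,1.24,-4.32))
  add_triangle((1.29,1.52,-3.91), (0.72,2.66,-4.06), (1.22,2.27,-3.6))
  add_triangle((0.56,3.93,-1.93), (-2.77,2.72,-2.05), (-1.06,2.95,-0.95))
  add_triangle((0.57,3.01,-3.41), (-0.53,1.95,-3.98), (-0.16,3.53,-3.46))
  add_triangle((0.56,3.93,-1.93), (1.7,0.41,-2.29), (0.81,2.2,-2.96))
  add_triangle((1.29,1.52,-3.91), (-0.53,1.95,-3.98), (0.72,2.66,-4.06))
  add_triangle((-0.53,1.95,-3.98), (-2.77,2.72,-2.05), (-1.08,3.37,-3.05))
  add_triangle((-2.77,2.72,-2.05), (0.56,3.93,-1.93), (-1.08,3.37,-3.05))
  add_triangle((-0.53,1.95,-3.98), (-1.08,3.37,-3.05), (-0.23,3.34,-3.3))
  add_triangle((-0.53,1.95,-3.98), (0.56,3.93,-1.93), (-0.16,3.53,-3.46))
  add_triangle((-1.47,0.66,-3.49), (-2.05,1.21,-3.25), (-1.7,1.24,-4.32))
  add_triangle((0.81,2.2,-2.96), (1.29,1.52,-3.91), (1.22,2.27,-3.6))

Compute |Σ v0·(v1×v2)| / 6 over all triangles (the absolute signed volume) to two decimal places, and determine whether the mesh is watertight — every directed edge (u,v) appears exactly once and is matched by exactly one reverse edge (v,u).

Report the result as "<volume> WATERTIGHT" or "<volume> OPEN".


Per-triangle v0·(v1×v2)/6:
  t1: +0.5604
  t2: +0.0911
  t3: +0.6570
  t4: -0.0577
  t5: -0.0668
  t6: +0.0722
  t7: +0.9985
  t8: -0.2067
  t9: -1.8274
  t10: +1.4662
  t11: +0.3289
  t12: +0.8631
  t13: +2.4737
  t14: +0.0893
  t15: -0.2393
  t16: +0.0910
  t17: -0.3309
  t18: -0.0152
  t19: +1.0211
  t20: +0.1197
  t21: -0.3385
  t22: +0.1988
  t23: +0.0788
  t24: +1.5357
  t25: +0.5937
  t26: +0.4024
  t27: +1.4611
  t28: +1.0511
  t29: +0.7065
  t30: +3.2393
  t31: +0.6551
  t32: +0.3742
  t33: +1.7240
  t34: +0.9792
  t35: +1.3417
  t36: +1.1366
  t37: +2.3399
  t38: +2.1553
  t39: +1.0308
  t40: -0.3990
  t41: +0.2090
  t42: -0.1166
Σ = +26.4474 → |volume| = 26.45

Directed edges: 126 total; 6 unmatched, e.g. (0.57,3.01,-3.41)→(0.81,2.2,-2.96) → open.

26.45 OPEN


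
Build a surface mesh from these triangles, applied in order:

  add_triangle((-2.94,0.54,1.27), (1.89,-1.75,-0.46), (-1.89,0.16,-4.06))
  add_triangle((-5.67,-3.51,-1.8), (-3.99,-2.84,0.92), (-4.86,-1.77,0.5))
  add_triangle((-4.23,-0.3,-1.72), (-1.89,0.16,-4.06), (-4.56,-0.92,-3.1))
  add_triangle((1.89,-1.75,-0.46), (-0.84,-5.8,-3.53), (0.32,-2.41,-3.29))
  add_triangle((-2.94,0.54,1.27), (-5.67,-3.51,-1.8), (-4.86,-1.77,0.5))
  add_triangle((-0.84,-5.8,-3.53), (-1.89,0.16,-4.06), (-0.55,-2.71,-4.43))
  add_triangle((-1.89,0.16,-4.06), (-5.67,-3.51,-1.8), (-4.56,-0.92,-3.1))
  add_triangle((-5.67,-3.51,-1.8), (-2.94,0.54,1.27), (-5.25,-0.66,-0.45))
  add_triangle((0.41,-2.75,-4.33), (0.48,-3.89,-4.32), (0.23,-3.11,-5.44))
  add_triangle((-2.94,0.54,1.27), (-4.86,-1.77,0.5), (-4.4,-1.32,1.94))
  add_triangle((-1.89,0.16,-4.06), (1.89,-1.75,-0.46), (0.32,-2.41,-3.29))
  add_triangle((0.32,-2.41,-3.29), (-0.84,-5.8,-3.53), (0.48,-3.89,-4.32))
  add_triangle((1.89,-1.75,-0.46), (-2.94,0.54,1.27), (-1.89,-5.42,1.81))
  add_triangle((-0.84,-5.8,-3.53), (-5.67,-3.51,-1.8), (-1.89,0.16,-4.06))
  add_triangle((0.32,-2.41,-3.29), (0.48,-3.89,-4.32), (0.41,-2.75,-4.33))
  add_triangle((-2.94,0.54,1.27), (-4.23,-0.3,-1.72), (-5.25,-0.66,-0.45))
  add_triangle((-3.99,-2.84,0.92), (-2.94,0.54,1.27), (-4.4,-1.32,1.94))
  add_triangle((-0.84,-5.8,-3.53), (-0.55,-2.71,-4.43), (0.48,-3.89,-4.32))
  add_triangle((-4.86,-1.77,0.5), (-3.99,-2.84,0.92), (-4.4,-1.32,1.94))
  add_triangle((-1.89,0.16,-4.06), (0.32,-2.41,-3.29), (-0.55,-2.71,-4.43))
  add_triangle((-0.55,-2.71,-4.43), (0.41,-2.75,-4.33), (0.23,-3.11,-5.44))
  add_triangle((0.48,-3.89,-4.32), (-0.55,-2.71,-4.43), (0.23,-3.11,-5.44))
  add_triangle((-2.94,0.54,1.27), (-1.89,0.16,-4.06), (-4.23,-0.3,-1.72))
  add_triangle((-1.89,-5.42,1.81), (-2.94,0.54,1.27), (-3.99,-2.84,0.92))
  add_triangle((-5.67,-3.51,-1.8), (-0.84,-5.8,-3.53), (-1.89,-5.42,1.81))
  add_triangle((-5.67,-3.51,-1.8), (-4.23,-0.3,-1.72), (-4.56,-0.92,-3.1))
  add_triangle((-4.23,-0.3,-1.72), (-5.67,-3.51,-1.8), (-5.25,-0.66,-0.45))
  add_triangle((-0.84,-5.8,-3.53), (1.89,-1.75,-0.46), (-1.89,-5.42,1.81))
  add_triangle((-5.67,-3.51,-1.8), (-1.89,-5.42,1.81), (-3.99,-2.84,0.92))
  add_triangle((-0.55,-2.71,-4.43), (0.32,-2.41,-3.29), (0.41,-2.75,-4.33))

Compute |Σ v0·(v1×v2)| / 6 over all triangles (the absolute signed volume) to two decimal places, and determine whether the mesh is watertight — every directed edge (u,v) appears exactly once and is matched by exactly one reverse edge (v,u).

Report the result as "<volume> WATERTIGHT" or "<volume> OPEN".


107.49 WATERTIGHT

Per-triangle v0·(v1×v2)/6:
  t1: -3.3847
  t2: +3.2737
  t3: +1.6427
  t4: +4.1690
  t5: +1.9771
  t6: +4.5095
  t7: +4.1450
  t8: +2.6794
  t9: +0.2182
  t10: +1.7191
  t11: +1.4007
  t12: -0.5762
  t13: +0.3243
  t14: +21.3655
  t15: -0.0094
  t16: +1.3890
  t17: -0.9068
  t18: +3.1018
  t19: +1.7874
  t20: +1.0153
  t21: -0.2201
  t22: +0.9973
  t23: +2.2480
  t24: +4.0103
  t25: +25.1313
  t26: +2.9423
  t27: +3.5889
  t28: +11.2316
  t29: +7.9395
  t30: -0.2236
Σ = +107.4860 → |volume| = 107.49

Directed edges: 90 total, each appears once with its reverse present → watertight.


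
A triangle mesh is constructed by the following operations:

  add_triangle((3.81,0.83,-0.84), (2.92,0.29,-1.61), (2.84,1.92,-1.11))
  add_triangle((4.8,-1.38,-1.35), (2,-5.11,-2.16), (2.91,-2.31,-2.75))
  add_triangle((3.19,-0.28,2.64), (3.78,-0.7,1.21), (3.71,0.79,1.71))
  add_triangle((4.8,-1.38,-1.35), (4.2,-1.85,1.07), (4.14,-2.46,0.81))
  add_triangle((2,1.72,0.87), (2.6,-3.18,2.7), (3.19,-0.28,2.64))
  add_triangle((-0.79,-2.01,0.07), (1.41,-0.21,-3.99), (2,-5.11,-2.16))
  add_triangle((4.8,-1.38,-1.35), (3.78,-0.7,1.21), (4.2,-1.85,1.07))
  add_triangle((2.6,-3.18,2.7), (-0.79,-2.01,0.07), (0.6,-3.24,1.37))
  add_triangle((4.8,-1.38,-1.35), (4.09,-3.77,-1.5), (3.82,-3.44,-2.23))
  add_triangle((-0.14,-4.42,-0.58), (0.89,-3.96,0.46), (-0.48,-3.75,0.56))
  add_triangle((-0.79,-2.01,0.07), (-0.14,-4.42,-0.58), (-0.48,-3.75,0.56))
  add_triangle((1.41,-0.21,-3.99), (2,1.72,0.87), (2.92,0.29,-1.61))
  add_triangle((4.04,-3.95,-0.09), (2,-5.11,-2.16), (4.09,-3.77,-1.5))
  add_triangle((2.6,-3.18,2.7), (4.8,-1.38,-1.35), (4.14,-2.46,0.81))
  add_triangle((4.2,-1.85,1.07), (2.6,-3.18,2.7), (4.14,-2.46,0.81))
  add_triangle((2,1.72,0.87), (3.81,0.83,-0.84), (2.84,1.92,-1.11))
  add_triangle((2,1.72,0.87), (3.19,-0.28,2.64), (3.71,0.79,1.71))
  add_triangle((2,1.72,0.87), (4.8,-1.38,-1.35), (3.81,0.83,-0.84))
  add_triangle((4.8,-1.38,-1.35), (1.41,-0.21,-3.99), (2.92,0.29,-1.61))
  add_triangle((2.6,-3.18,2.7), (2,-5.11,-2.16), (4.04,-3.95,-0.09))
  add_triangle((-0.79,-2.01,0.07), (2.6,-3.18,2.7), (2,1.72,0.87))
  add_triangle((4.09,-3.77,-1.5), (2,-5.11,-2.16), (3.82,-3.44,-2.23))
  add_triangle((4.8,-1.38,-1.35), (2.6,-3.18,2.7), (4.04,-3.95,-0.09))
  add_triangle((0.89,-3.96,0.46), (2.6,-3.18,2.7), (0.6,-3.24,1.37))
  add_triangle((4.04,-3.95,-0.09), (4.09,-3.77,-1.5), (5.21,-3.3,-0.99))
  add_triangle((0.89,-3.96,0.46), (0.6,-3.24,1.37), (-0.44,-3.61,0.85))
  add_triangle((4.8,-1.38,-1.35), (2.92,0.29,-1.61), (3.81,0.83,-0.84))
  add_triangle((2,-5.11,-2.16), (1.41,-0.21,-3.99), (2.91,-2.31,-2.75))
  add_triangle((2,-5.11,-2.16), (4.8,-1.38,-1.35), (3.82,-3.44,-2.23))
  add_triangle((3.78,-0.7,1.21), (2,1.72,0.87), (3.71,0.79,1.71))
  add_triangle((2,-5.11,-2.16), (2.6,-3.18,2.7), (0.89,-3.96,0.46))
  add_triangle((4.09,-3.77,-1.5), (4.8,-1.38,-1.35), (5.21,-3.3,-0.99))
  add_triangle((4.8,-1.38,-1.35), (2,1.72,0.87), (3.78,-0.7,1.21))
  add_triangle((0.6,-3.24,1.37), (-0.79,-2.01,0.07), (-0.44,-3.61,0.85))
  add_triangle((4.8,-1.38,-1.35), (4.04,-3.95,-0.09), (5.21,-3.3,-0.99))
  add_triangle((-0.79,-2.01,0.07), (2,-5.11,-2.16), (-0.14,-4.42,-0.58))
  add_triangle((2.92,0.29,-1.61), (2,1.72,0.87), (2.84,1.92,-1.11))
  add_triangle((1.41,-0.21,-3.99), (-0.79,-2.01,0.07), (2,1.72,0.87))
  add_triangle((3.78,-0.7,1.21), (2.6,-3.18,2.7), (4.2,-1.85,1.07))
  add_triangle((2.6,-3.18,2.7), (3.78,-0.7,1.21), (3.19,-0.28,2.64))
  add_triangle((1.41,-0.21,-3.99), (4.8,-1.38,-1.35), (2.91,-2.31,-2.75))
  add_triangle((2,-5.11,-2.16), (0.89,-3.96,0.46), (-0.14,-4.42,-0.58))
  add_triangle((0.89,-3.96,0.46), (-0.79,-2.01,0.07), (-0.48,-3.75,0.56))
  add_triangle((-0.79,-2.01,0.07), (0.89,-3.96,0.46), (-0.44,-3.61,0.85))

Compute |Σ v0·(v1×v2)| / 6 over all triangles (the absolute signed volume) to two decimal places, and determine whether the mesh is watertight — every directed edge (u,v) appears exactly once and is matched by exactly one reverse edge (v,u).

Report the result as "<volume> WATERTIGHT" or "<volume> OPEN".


Per-triangle v0·(v1×v2)/6:
  t1: +0.9048
  t2: +5.1247
  t3: +1.4041
  t4: +1.2720
  t5: -0.6797
  t6: +4.1987
  t7: +1.8649
  t8: +0.0037
  t9: +1.7432
  t10: +1.0477
  t11: +0.4741
  t12: +2.0425
  t13: +3.3186
  t14: +0.3567
  t15: +1.2563
  t16: +1.4779
  t17: +0.9052
  t18: +1.7813
  t19: +3.1237
  t20: +6.7667
  t21: +0.0509
  t22: +1.9248
  t23: +5.6184
  t24: +1.4336
  t25: +1.5671
  t26: +0.7842
  t27: +1.4242
  t28: +4.6590
  t29: -1.1999
  t30: +0.4742
  t31: +4.7361
  t32: +1.4906
  t33: +3.7302
  t34: -0.0423
  t35: +0.4481
  t36: +0.2654
  t37: -1.2350
  t38: -2.2379
  t39: +1.7282
  t40: +3.1178
  t41: +4.5375
  t42: +2.6743
  t43: -0.2447
  t44: +0.4880
Σ = +74.5799 → |volume| = 74.58

Directed edges: 132 total, each appears once with its reverse present → watertight.

74.58 WATERTIGHT


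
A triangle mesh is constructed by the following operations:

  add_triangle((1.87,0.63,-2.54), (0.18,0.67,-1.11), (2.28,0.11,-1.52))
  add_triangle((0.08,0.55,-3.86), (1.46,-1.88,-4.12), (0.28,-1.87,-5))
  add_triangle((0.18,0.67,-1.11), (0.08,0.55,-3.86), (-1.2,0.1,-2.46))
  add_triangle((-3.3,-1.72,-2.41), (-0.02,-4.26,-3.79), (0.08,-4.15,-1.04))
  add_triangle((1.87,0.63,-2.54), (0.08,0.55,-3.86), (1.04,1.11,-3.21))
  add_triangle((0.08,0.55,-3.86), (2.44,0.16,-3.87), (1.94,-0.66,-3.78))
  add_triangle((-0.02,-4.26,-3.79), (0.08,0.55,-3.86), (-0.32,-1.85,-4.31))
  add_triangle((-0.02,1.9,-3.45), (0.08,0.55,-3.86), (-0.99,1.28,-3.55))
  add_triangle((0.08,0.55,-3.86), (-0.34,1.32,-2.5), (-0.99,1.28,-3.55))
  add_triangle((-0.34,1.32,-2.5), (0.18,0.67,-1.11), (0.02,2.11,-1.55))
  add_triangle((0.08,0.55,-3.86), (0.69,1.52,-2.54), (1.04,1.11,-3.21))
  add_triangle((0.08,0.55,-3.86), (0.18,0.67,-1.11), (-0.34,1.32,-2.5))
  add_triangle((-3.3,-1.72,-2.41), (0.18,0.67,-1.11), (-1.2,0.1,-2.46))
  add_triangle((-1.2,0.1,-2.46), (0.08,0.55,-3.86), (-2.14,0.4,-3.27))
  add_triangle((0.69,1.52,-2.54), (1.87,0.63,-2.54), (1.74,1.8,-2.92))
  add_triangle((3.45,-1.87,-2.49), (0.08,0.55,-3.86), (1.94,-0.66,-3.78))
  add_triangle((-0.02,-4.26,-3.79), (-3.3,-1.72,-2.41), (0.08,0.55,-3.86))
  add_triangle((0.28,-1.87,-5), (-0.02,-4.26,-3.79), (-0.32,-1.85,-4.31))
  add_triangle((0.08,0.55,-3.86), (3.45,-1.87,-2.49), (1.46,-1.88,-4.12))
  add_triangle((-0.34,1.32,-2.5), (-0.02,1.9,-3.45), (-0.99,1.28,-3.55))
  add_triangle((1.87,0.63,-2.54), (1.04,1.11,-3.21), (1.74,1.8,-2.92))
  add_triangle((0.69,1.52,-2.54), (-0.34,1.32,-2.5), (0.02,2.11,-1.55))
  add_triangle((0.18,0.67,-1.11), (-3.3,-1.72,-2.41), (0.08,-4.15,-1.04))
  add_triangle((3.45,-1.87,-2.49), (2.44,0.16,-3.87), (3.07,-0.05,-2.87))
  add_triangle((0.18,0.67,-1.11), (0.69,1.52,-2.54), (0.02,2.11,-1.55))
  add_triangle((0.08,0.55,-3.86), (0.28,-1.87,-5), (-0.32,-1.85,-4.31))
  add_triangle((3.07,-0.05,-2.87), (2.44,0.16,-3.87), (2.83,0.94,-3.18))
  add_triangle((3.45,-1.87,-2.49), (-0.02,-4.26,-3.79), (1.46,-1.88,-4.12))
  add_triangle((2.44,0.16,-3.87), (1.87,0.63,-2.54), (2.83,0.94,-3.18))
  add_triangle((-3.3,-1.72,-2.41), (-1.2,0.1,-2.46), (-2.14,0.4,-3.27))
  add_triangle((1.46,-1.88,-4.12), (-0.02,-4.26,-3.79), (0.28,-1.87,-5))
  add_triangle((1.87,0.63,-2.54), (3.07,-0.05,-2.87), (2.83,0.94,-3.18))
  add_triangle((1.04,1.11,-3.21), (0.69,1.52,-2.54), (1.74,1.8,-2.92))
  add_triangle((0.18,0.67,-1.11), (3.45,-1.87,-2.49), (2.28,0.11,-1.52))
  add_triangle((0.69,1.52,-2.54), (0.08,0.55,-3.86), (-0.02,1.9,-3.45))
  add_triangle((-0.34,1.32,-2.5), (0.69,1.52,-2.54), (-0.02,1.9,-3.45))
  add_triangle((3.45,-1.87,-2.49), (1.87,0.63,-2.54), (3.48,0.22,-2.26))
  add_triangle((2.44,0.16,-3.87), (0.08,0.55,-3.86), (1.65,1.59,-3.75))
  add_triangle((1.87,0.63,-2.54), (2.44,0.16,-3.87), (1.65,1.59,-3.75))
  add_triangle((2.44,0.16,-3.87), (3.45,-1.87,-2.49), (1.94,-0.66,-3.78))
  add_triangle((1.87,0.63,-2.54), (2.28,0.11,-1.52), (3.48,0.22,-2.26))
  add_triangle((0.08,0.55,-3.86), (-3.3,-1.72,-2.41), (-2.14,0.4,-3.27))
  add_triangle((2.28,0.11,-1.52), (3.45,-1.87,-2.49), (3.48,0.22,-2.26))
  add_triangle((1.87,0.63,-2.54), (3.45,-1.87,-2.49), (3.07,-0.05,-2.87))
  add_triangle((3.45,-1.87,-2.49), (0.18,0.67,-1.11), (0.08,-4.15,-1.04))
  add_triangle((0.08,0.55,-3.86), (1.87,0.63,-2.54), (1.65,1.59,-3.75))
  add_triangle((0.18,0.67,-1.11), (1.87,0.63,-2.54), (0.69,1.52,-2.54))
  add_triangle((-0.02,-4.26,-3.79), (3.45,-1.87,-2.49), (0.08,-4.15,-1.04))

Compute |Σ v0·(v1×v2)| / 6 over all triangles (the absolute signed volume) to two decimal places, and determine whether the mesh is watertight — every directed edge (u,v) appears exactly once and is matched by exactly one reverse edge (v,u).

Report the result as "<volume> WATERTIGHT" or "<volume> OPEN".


43.64 WATERTIGHT

Per-triangle v0·(v1×v2)/6:
  t1: +0.1219
  t2: +2.0038
  t3: +0.3866
  t4: +6.1366
  t5: +0.5951
  t6: +1.3508
  t7: -1.1078
  t8: +0.9181
  t9: -0.4643
  t10: -0.1700
  t11: +0.4577
  t12: -0.2264
  t13: +0.0065
  t14: -0.3028
  t15: -0.3830
  t16: +0.0441
  t17: +10.2139
  t18: +1.2837
  t19: +3.4262
  t20: +0.0947
  t21: +0.5482
  t22: +0.5400
  t23: -3.2102
  t24: +1.3995
  t25: -0.0599
  t26: +0.9596
  t27: +0.7471
  t28: +5.1485
  t29: +0.1393
  t30: -0.6388
  t31: +2.9775
  t32: -0.2189
  t33: +0.3288
  t34: -0.8139
  t35: +0.6457
  t36: -0.0003
  t37: +1.6795
  t38: +1.9986
  t39: +0.4904
  t40: +1.5539
  t41: -0.0379
  t42: +2.7886
  t43: -0.0427
  t44: -0.4864
  t45: -2.7478
  t46: -0.9631
  t47: -0.0429
  t48: +6.5713
Σ = +43.6394 → |volume| = 43.64

Directed edges: 144 total, each appears once with its reverse present → watertight.


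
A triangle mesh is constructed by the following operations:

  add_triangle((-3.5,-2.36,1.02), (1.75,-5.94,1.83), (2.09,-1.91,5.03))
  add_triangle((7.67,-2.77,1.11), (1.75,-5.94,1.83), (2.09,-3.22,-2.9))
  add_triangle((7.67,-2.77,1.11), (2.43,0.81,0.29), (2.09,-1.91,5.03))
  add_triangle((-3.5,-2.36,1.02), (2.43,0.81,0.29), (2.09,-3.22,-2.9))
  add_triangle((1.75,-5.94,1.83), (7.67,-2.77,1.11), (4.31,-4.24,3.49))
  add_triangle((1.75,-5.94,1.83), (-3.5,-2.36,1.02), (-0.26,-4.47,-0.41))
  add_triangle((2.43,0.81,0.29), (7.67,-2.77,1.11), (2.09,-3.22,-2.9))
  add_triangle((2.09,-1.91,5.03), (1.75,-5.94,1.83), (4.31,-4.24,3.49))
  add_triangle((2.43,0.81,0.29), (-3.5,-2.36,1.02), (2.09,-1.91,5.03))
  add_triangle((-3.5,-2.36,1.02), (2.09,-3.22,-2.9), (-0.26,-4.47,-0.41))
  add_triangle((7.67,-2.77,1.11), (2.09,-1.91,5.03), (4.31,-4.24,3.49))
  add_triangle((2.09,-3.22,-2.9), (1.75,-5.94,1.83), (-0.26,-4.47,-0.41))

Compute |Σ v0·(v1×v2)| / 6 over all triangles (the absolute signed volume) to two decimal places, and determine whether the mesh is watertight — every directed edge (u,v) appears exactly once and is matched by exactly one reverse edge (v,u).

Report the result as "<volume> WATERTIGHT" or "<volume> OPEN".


114.79 WATERTIGHT

Per-triangle v0·(v1×v2)/6:
  t1: +18.8902
  t2: +26.6988
  t3: +10.1076
  t4: -3.8027
  t5: +14.0399
  t6: +7.8798
  t7: +7.1030
  t8: +10.1571
  t9: -0.7927
  t10: +4.4275
  t11: +11.9844
  t12: +8.0954
Σ = +114.7884 → |volume| = 114.79

Directed edges: 36 total, each appears once with its reverse present → watertight.


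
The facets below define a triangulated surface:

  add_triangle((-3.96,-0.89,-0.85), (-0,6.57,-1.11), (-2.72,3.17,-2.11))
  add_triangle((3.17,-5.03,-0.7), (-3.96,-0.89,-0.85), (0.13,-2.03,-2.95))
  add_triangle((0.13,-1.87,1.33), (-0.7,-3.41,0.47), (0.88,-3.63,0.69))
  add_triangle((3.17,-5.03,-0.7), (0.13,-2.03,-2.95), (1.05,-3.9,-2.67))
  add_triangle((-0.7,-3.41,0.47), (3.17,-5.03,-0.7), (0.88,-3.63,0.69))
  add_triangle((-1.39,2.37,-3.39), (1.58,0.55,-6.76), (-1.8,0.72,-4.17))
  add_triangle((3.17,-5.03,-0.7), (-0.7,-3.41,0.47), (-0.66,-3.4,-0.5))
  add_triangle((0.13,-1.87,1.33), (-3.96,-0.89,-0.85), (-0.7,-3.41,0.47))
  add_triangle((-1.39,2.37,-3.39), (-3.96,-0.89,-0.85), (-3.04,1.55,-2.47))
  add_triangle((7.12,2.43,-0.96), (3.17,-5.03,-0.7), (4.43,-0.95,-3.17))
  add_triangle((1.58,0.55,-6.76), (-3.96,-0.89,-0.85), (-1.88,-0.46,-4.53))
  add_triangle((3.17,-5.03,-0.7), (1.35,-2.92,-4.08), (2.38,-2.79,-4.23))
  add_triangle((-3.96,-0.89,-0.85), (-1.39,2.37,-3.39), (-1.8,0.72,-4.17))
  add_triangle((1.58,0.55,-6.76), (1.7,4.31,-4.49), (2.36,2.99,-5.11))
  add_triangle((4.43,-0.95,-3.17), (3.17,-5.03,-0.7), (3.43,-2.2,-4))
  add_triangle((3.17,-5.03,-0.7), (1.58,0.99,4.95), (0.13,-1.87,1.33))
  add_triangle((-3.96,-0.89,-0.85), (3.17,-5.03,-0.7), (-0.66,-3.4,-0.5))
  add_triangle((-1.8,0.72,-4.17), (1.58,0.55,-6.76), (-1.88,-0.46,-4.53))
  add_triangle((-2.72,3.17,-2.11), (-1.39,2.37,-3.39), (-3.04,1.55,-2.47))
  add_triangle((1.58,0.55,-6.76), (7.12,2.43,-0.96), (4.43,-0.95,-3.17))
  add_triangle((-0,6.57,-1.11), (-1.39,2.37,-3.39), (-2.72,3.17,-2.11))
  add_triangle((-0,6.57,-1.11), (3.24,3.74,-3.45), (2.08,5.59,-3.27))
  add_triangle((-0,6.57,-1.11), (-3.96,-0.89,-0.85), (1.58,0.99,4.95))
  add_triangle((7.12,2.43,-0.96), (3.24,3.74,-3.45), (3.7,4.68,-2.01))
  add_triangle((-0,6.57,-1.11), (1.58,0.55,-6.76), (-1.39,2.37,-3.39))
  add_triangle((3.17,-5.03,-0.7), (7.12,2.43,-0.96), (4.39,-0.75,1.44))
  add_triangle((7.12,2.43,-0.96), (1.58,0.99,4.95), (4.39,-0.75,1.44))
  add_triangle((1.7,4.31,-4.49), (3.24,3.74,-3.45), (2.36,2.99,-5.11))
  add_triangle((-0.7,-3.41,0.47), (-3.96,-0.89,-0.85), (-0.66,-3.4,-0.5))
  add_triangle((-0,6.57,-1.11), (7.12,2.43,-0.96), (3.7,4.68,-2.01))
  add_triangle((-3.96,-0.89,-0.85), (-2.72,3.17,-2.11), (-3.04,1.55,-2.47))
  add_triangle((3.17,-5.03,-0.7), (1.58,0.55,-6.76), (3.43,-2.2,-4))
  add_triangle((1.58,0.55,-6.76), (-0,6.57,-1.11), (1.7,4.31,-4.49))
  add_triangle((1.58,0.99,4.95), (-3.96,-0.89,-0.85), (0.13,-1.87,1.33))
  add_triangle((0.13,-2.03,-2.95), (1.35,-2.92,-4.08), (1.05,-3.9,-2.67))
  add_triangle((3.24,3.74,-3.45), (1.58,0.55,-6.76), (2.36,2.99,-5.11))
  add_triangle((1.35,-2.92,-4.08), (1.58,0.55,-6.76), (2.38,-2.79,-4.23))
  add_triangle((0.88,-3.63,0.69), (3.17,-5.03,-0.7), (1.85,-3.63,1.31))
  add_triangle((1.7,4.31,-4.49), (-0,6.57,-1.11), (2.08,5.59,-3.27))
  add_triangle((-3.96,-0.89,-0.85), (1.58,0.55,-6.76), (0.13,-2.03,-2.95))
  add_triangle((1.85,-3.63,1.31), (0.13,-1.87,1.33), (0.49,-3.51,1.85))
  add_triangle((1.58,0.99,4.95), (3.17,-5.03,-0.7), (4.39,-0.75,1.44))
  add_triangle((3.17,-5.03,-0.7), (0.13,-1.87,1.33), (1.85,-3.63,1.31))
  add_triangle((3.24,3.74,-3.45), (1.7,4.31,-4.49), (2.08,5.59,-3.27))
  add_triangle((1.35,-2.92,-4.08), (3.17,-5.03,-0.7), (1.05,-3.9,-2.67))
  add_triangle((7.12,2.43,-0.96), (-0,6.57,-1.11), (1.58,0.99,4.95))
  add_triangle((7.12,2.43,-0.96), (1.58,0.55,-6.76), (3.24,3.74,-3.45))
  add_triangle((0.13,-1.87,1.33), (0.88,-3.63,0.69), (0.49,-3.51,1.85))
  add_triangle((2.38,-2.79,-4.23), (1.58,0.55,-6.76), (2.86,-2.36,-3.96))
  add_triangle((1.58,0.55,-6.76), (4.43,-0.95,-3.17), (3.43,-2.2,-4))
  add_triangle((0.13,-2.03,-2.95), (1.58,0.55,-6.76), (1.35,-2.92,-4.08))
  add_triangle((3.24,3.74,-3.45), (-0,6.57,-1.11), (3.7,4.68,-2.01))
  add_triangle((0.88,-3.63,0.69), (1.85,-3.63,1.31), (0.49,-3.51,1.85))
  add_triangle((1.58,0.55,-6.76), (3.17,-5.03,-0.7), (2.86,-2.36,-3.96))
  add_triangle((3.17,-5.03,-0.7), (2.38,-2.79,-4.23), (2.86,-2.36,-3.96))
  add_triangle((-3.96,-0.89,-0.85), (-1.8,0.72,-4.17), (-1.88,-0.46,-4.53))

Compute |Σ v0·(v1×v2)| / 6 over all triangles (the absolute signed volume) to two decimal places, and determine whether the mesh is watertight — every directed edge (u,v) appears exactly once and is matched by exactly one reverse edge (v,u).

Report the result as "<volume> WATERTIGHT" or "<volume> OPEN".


Per-triangle v0·(v1×v2)/6:
  t1: +3.8476
  t2: +9.4102
  t3: +0.9350
  t4: -1.0986
  t5: +1.7399
  t6: +5.6105
  t7: +2.2835
  t8: +2.0178
  t9: +1.3392
  t10: +17.8629
  t11: -0.7064
  t12: +3.4935
  t13: +4.4039
  t14: +3.2937
  t15: +6.6600
  t16: +7.1681
  t17: +1.6044
  t18: +3.8508
  t19: +2.1266
  t20: +19.1597
  t21: +6.5078
  t22: +1.8321
  t23: +20.4587
  t24: +7.4949
  t25: +15.3199
  t26: +15.4642
  t27: +14.8616
  t28: +2.9077
  t29: +2.1004
  t30: +7.2802
  t31: +2.2864
  t32: +5.7459
  t33: +5.9024
  t34: +6.3253
  t35: +1.1352
  t36: +2.5152
  t37: +3.6979
  t38: +1.7036
  t39: +4.2389
  t40: +10.0314
  t41: +0.2244
  t42: +12.9501
  t43: -1.0120
  t44: +3.2771
  t45: +3.4615
  t46: +40.8468
  t47: +20.4269
  t48: +0.0186
  t49: +2.6263
  t50: +7.1011
  t51: +3.0637
  t52: +7.0918
  t53: +0.8295
  t54: -2.0017
  t55: +2.5282
  t56: +3.1562
Σ = +337.4005 → |volume| = 337.40

Directed edges: 168 total, each appears once with its reverse present → watertight.

337.40 WATERTIGHT
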